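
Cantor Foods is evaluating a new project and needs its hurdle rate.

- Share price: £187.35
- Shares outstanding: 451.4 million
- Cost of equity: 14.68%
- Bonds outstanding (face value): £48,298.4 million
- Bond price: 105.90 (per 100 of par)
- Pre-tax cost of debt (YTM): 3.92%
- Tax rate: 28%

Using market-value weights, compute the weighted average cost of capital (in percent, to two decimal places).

10.21%

Market value of equity E = 187.35 × 451.4m = 84569.79m. Market value of debt D = 48298.4m × 105.9/100 = 51148.0056m.
Total capital V = 84569.79 + 51148.0056 = 135717.7956.
Equity: weight = 84569.79/135717.7956 = 0.6231; cost = 14.68%.
Bonds outstanding: weight = 51148.0056/135717.7956 = 0.3769; after-tax cost = 3.92% × (1 − 28%) = 2.8224%.
WACC = 0.6231 × 14.6800% + 0.3769 × 2.8224% = 10.2112%.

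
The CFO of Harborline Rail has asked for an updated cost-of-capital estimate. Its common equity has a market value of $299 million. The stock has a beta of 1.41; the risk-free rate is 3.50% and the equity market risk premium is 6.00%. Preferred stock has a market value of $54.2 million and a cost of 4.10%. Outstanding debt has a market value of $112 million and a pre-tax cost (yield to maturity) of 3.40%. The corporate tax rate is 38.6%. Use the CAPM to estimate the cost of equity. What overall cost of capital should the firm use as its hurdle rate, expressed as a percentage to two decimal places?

Cost of equity via CAPM: Re = 3.5% + 1.41 × 6.0% = 11.9600%.
Total capital V = 299 + 54.2 + 112 = 465.2.
Equity: weight = 299/465.2 = 0.6427; cost = 11.96%.
Preferred: weight = 54.2/465.2 = 0.1165; cost = 4.1%.
Debt: weight = 112/465.2 = 0.2408; after-tax cost = 3.4% × (1 − 38.6%) = 2.0876%.
WACC = 0.6427 × 11.9600% + 0.1165 × 4.1000% + 0.2408 × 2.0876% = 8.6674%.

8.67%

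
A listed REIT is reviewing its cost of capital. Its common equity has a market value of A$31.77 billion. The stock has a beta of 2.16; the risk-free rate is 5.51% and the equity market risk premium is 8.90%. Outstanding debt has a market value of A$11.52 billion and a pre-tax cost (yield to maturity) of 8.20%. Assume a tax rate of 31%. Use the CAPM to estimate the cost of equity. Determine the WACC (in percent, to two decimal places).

Cost of equity via CAPM: Re = 5.51% + 2.16 × 8.9% = 24.7340%.
Total capital V = 31.77 + 11.52 = 43.29.
Equity: weight = 31.77/43.29 = 0.7339; cost = 24.734%.
Debt: weight = 11.52/43.29 = 0.2661; after-tax cost = 8.2% × (1 − 31%) = 5.6580%.
WACC = 0.7339 × 24.7340% + 0.2661 × 5.6580% = 19.6576%.

19.66%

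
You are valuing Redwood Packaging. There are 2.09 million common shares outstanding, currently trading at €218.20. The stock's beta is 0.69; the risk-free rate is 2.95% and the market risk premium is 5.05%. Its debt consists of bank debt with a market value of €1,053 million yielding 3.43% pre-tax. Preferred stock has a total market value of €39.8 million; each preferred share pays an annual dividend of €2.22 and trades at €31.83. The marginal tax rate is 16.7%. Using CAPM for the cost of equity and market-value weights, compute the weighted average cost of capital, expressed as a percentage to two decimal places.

Cost of equity via CAPM: Re = 2.95% + 0.69 × 5.05% = 6.4345%.
Cost of preferred: Rp = 2.22 / 31.83 = 6.9746%.
Market value of equity E = 218.2 × 2.09m = 456.038m.
Total capital V = 456.038 + 39.8 + 1053 = 1548.838.
Equity: weight = 456.038/1548.838 = 0.2944; cost = 6.4345%.
Preferred: weight = 39.8/1548.838 = 0.0257; cost = 6.9746%.
Bank debt: weight = 1053/1548.838 = 0.6799; after-tax cost = 3.43% × (1 − 16.7%) = 2.8572%.
WACC = 0.2944 × 6.4345% + 0.0257 × 6.9746% + 0.6799 × 2.8572% = 4.0163%.

4.02%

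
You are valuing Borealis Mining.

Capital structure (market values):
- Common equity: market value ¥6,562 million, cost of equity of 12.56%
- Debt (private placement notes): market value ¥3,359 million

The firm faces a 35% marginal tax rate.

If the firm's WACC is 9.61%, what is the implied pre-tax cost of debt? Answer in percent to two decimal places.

Total capital V = 6562 + 3359 = 9921.
Equity weight = 6562/9921 = 0.6614.
Private placement notes weight = 3359/9921 = 0.3386.
Equity contribution = 0.6614 × 12.56% = 8.3075%.
Remaining for debt = 9.61% − 8.3075% = 1.3025%.
Rd × (1 − 35%) × 0.3386 = 1.3025%  ⇒  Rd = 5.9185%.

5.92%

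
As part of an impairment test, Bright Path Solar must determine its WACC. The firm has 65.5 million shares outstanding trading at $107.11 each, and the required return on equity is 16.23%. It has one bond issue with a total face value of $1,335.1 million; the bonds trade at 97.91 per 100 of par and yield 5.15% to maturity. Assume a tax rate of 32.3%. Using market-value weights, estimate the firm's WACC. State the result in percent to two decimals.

Market value of equity E = 107.11 × 65.5m = 7015.705m. Market value of debt D = 1335.1m × 97.91/100 = 1307.19641m.
Total capital V = 7015.705 + 1307.19641 = 8322.90141.
Equity: weight = 7015.705/8322.90141 = 0.8429; cost = 16.23%.
Bonds outstanding: weight = 1307.19641/8322.90141 = 0.1571; after-tax cost = 5.15% × (1 − 32.3%) = 3.4866%.
WACC = 0.8429 × 16.2300% + 0.1571 × 3.4866% = 14.2285%.

14.23%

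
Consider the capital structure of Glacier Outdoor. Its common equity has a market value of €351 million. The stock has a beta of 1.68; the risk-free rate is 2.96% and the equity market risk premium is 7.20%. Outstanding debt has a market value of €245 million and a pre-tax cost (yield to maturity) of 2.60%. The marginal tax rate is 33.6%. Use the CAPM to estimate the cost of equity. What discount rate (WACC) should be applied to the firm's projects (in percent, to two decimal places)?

9.58%

Cost of equity via CAPM: Re = 2.96% + 1.68 × 7.2% = 15.0560%.
Total capital V = 351 + 245 = 596.
Equity: weight = 351/596 = 0.5889; cost = 15.056%.
Debt: weight = 245/596 = 0.4111; after-tax cost = 2.6% × (1 − 33.6%) = 1.7264%.
WACC = 0.5889 × 15.0560% + 0.4111 × 1.7264% = 9.5766%.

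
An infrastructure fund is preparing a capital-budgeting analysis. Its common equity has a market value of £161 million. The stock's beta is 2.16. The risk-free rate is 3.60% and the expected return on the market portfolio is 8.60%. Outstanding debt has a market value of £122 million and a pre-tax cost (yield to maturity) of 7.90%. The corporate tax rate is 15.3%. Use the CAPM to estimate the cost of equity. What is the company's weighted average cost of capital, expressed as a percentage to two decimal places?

11.08%

Market risk premium = 8.6% − 3.6% = 5.0%.
Cost of equity via CAPM: Re = 3.6% + 2.16 × 5.0% = 14.4000%.
Total capital V = 161 + 122 = 283.
Equity: weight = 161/283 = 0.5689; cost = 14.4%.
Debt: weight = 122/283 = 0.4311; after-tax cost = 7.9% × (1 − 15.3%) = 6.6913%.
WACC = 0.5689 × 14.4000% + 0.4311 × 6.6913% = 11.0768%.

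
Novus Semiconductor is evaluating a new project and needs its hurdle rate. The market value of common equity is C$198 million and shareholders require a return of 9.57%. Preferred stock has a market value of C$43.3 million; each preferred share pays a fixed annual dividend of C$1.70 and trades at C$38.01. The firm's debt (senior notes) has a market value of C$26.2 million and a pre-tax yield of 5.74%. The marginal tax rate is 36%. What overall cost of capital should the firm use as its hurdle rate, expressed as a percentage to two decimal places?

Cost of preferred: Rp = 1.7 / 38.01 = 4.4725%.
Total capital V = 198 + 43.3 + 26.2 = 267.5.
Equity: weight = 198/267.5 = 0.7402; cost = 9.57%.
Preferred: weight = 43.3/267.5 = 0.1619; cost = 4.4725%.
Senior notes: weight = 26.2/267.5 = 0.0979; after-tax cost = 5.74% × (1 − 36%) = 3.6736%.
WACC = 0.7402 × 9.5700% + 0.1619 × 4.4725% + 0.0979 × 3.6736% = 8.1674%.

8.17%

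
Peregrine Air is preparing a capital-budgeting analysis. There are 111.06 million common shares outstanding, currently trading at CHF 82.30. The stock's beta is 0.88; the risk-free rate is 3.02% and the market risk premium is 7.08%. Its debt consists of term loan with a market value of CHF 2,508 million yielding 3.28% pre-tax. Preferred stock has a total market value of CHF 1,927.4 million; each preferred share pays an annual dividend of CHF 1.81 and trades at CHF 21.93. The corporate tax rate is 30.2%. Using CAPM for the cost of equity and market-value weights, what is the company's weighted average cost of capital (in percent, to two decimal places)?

Cost of equity via CAPM: Re = 3.02% + 0.88 × 7.08% = 9.2504%.
Cost of preferred: Rp = 1.81 / 21.93 = 8.2535%.
Market value of equity E = 82.3 × 111.06m = 9140.238m.
Total capital V = 9140.238 + 1927.4 + 2508 = 13575.638.
Equity: weight = 9140.238/13575.638 = 0.6733; cost = 9.2504%.
Preferred: weight = 1927.4/13575.638 = 0.1420; cost = 8.2535%.
Term loan: weight = 2508/13575.638 = 0.1847; after-tax cost = 3.28% × (1 − 30.2%) = 2.2894%.
WACC = 0.6733 × 9.2504% + 0.1420 × 8.2535% + 0.1847 × 2.2894% = 7.8229%.

7.82%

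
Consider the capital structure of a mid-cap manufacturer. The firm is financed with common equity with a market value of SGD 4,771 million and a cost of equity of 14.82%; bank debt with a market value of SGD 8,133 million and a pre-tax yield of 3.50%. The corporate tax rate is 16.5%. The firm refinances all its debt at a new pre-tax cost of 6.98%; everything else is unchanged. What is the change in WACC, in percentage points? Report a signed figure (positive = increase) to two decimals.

Current WACC:
Total capital V = 4771 + 8133 = 12904.
Equity: weight = 4771/12904 = 0.3697; cost = 14.82%.
Bank debt: weight = 8133/12904 = 0.6303; after-tax cost = 3.5% × (1 − 16.5%) = 2.9225%.
WACC = 0.3697 × 14.8200% + 0.6303 × 2.9225% = 7.3214%.
After the change:
Total capital V = 4771 + 8133 = 12904.
Equity: weight = 4771/12904 = 0.3697; cost = 14.82%.
Bank debt: weight = 8133/12904 = 0.6303; after-tax cost = 6.98% × (1 − 16.5%) = 5.8283%.
WACC = 0.3697 × 14.8200% + 0.6303 × 5.8283% = 9.1528%.
Change in WACC = 9.1528% − 7.3214% = 1.8314 pp.

+1.83 pp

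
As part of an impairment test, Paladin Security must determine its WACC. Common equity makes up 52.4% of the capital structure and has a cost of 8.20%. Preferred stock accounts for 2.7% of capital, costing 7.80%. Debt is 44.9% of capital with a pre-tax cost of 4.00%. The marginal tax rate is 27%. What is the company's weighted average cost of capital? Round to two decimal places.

After-tax cost of debt = 4% × (1 − 27%) = 2.9200%.
WACC = 0.524 × 8.2000% + 0.027 × 7.8000% + 0.449 × 2.9200% = 5.8185%.

5.82%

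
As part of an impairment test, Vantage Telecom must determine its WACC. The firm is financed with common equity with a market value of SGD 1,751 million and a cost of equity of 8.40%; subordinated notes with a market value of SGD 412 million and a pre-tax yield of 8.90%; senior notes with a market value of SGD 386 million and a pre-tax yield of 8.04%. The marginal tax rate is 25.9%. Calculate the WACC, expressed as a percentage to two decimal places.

7.74%

Total capital V = 1751 + 412 + 386 = 2549.
Equity: weight = 1751/2549 = 0.6869; cost = 8.4%.
Subordinated notes: weight = 412/2549 = 0.1616; after-tax cost = 8.9% × (1 − 25.9%) = 6.5949%.
Senior notes: weight = 386/2549 = 0.1514; after-tax cost = 8.04% × (1 − 25.9%) = 5.9576%.
WACC = 0.6869 × 8.4000% + 0.1616 × 6.5949% + 0.1514 × 5.9576% = 7.7384%.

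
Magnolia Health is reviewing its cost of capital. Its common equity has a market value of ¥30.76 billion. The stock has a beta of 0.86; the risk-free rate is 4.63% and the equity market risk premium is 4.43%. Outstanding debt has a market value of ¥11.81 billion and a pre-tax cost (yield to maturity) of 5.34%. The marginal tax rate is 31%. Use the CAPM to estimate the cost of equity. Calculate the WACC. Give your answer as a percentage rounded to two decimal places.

Cost of equity via CAPM: Re = 4.63% + 0.86 × 4.43% = 8.4398%.
Total capital V = 30.76 + 11.81 = 42.57.
Equity: weight = 30.76/42.57 = 0.7226; cost = 8.4398%.
Debt: weight = 11.81/42.57 = 0.2774; after-tax cost = 5.34% × (1 − 31%) = 3.6846%.
WACC = 0.7226 × 8.4398% + 0.2774 × 3.6846% = 7.1206%.

7.12%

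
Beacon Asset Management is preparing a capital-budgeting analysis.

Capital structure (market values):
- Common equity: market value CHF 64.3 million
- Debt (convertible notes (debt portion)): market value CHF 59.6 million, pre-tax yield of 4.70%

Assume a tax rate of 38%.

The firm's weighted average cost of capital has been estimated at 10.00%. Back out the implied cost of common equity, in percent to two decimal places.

Total capital V = 64.3 + 59.6 = 123.9.
Equity weight = 64.3/123.9 = 0.5190.
Convertible notes (debt portion) weight = 59.6/123.9 = 0.4810.
Debt contribution = 0.4810 × 4.7% × (1 − 38%) = 1.4017%.
Required equity contribution = 10.0% − 1.4017% = 8.5983%.
Re = 8.5983% / 0.5190 = 16.5680%.

16.57%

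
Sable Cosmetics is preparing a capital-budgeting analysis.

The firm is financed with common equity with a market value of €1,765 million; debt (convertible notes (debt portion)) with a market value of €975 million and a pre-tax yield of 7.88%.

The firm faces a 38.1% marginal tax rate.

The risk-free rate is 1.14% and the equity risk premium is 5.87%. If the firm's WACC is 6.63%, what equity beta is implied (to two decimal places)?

Total capital V = 1765 + 975 = 2740.
Equity weight = 1765/2740 = 0.6442.
Convertible notes (debt portion) weight = 975/2740 = 0.3558.
Debt contribution = 0.3558 × 7.88% × (1 − 38.1%) = 1.7357%.
Required equity contribution = 6.63% − 1.7357% = 4.8943%  ⇒  Re = 7.5980%.
CAPM: 7.5980% = 1.14% + β × 5.87%  ⇒  β = 1.1002.

1.10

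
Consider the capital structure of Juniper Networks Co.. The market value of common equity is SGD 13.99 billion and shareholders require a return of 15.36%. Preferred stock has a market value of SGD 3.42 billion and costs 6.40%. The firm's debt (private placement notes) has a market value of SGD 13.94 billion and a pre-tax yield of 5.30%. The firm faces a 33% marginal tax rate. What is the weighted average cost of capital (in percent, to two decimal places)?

Total capital V = 13.99 + 3.42 + 13.94 = 31.35.
Equity: weight = 13.99/31.35 = 0.4463; cost = 15.36%.
Preferred: weight = 3.42/31.35 = 0.1091; cost = 6.4%.
Private placement notes: weight = 13.94/31.35 = 0.4447; after-tax cost = 5.3% × (1 − 33%) = 3.5510%.
WACC = 0.4463 × 15.3600% + 0.1091 × 6.4000% + 0.4447 × 3.5510% = 9.1316%.

9.13%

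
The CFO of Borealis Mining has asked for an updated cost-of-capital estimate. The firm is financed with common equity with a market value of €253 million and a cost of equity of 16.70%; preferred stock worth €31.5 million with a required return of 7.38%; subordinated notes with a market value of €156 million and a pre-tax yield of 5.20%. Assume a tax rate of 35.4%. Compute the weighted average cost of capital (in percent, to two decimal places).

Total capital V = 253 + 31.5 + 156 = 440.5.
Equity: weight = 253/440.5 = 0.5743; cost = 16.7%.
Preferred: weight = 31.5/440.5 = 0.0715; cost = 7.38%.
Subordinated notes: weight = 156/440.5 = 0.3541; after-tax cost = 5.2% × (1 − 35.4%) = 3.3592%.
WACC = 0.5743 × 16.7000% + 0.0715 × 7.3800% + 0.3541 × 3.3592% = 11.3090%.

11.31%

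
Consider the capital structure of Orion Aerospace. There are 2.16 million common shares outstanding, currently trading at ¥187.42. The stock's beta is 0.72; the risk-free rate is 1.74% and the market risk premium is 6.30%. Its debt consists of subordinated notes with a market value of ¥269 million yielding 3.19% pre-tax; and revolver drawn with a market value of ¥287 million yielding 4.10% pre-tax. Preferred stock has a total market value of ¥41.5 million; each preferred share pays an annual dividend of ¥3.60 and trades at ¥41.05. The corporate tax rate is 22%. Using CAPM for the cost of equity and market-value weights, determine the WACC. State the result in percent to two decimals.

Cost of equity via CAPM: Re = 1.74% + 0.72 × 6.3% = 6.2760%.
Cost of preferred: Rp = 3.6 / 41.05 = 8.7698%.
Market value of equity E = 187.42 × 2.16m = 404.8272m.
Total capital V = 404.8272 + 41.5 + 269 + 287 = 1002.3272.
Equity: weight = 404.8272/1002.3272 = 0.4039; cost = 6.276%.
Preferred: weight = 41.5/1002.3272 = 0.0414; cost = 8.7698%.
Subordinated notes: weight = 269/1002.3272 = 0.2684; after-tax cost = 3.19% × (1 − 22%) = 2.4882%.
Revolver drawn: weight = 287/1002.3272 = 0.2863; after-tax cost = 4.1% × (1 − 22%) = 3.1980%.
WACC = 0.4039 × 6.2760% + 0.0414 × 8.7698% + 0.2684 × 2.4882% + 0.2863 × 3.1980% = 4.4814%.

4.48%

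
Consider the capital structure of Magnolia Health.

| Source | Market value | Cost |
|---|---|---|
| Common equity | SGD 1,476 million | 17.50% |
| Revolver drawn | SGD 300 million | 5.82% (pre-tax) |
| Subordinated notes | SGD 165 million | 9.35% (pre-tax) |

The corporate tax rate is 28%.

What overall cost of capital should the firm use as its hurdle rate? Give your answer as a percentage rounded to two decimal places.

14.53%

Total capital V = 1476 + 300 + 165 = 1941.
Equity: weight = 1476/1941 = 0.7604; cost = 17.5%.
Revolver drawn: weight = 300/1941 = 0.1546; after-tax cost = 5.82% × (1 − 28%) = 4.1904%.
Subordinated notes: weight = 165/1941 = 0.0850; after-tax cost = 9.35% × (1 − 28%) = 6.7320%.
WACC = 0.7604 × 17.5000% + 0.1546 × 4.1904% + 0.0850 × 6.7320% = 14.5275%.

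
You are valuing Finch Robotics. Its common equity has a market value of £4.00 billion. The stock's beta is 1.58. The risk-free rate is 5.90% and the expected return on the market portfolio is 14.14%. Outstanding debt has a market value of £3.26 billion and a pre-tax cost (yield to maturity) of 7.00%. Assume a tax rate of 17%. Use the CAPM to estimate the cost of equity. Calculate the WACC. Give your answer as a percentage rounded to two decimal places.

Market risk premium = 14.14% − 5.9% = 8.24%.
Cost of equity via CAPM: Re = 5.9% + 1.58 × 8.24% = 18.9192%.
Total capital V = 4 + 3.26 = 7.26.
Equity: weight = 4/7.26 = 0.5510; cost = 18.9192%.
Debt: weight = 3.26/7.26 = 0.4490; after-tax cost = 7% × (1 − 17%) = 5.8100%.
WACC = 0.5510 × 18.9192% + 0.4490 × 5.8100% = 13.0327%.

13.03%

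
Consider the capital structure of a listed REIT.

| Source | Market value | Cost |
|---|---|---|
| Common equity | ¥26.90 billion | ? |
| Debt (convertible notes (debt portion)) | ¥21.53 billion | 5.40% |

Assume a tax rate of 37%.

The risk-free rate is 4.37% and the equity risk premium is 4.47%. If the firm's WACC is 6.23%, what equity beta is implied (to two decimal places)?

0.92

Total capital V = 26.9 + 21.53 = 48.43.
Equity weight = 26.9/48.43 = 0.5554.
Convertible notes (debt portion) weight = 21.53/48.43 = 0.4446.
Debt contribution = 0.4446 × 5.4% × (1 − 37%) = 1.5124%.
Required equity contribution = 6.23% − 1.5124% = 4.7176%  ⇒  Re = 8.4935%.
CAPM: 8.4935% = 4.37% + β × 4.47%  ⇒  β = 0.9225.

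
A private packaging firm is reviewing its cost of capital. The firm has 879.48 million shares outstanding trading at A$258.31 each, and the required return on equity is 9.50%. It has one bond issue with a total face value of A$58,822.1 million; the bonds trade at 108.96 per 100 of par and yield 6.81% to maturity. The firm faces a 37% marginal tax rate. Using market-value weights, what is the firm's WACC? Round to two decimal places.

Market value of equity E = 258.31 × 879.48m = 227178.4788m. Market value of debt D = 58822.1m × 108.96/100 = 64092.56016m.
Total capital V = 227178.4788 + 64092.56016 = 291271.03896.
Equity: weight = 227178.4788/291271.03896 = 0.7800; cost = 9.5%.
Bonds outstanding: weight = 64092.56016/291271.03896 = 0.2200; after-tax cost = 6.81% × (1 − 37%) = 4.2903%.
WACC = 0.7800 × 9.5000% + 0.2200 × 4.2903% = 8.3536%.

8.35%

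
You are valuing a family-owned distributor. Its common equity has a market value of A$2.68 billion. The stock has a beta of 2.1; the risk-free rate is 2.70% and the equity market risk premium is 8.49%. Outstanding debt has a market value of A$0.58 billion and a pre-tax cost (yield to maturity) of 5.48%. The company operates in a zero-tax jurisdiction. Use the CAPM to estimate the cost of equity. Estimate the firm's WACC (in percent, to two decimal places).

Cost of equity via CAPM: Re = 2.7% + 2.1 × 8.49% = 20.5290%.
Total capital V = 2.68 + 0.58 = 3.26.
Equity: weight = 2.68/3.26 = 0.8221; cost = 20.529%.
Debt: weight = 0.58/3.26 = 0.1779; after-tax cost = 5.48% × (1 − 0%) = 5.4800%.
WACC = 0.8221 × 20.5290% + 0.1779 × 5.4800% = 17.8516%.

17.85%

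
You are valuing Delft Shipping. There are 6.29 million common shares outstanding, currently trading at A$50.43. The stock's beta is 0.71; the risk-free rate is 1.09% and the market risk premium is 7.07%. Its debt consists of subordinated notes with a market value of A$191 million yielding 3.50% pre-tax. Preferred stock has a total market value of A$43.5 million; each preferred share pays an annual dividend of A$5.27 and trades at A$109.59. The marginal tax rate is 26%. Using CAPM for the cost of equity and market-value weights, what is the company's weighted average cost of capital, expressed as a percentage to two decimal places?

Cost of equity via CAPM: Re = 1.09% + 0.71 × 7.07% = 6.1097%.
Cost of preferred: Rp = 5.27 / 109.59 = 4.8088%.
Market value of equity E = 50.43 × 6.29m = 317.2047m.
Total capital V = 317.2047 + 43.5 + 191 = 551.7047.
Equity: weight = 317.2047/551.7047 = 0.5750; cost = 6.1097%.
Preferred: weight = 43.5/551.7047 = 0.0788; cost = 4.8088%.
Subordinated notes: weight = 191/551.7047 = 0.3462; after-tax cost = 3.5% × (1 − 26%) = 2.5900%.
WACC = 0.5750 × 6.1097% + 0.0788 × 4.8088% + 0.3462 × 2.5900% = 4.7886%.

4.79%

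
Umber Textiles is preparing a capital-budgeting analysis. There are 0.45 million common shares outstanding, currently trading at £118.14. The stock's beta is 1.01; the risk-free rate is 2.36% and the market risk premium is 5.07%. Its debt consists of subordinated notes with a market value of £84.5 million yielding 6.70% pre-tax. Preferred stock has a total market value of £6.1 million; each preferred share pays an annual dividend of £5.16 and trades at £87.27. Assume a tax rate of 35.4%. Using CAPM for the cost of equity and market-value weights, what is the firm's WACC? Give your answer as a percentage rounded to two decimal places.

5.56%

Cost of equity via CAPM: Re = 2.36% + 1.01 × 5.07% = 7.4807%.
Cost of preferred: Rp = 5.16 / 87.27 = 5.9127%.
Market value of equity E = 118.14 × 0.45m = 53.163m.
Total capital V = 53.163 + 6.1 + 84.5 = 143.763.
Equity: weight = 53.163/143.763 = 0.3698; cost = 7.4807%.
Preferred: weight = 6.1/143.763 = 0.0424; cost = 5.9127%.
Subordinated notes: weight = 84.5/143.763 = 0.5878; after-tax cost = 6.7% × (1 − 35.4%) = 4.3282%.
WACC = 0.3698 × 7.4807% + 0.0424 × 5.9127% + 0.5878 × 4.3282% = 5.5612%.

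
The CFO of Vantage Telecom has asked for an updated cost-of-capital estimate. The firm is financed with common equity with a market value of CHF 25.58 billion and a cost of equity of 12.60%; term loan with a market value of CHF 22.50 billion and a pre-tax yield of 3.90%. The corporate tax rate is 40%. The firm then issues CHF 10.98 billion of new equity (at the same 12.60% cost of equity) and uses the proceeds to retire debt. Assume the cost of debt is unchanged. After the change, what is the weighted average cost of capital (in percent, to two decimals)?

After the change:
Total capital V = 36.56 + 11.52 = 48.08.
Equity: weight = 36.56/48.08 = 0.7604; cost = 12.6%.
Term loan: weight = 11.52/48.08 = 0.2396; after-tax cost = 3.9% × (1 − 40%) = 2.3400%.
WACC = 0.7604 × 12.6000% + 0.2396 × 2.3400% = 10.1417%.

10.14%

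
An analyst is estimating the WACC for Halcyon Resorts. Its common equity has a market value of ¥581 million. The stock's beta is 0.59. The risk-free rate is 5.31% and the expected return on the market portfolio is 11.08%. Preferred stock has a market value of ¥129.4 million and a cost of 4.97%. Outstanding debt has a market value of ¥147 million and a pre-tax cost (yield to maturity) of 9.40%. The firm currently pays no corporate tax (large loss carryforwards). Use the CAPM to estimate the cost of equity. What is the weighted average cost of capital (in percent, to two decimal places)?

8.27%

Market risk premium = 11.08% − 5.31% = 5.77%.
Cost of equity via CAPM: Re = 5.31% + 0.59 × 5.77% = 8.7143%.
Total capital V = 581 + 129.4 + 147 = 857.4.
Equity: weight = 581/857.4 = 0.6776; cost = 8.7143%.
Preferred: weight = 129.4/857.4 = 0.1509; cost = 4.97%.
Debt: weight = 147/857.4 = 0.1714; after-tax cost = 9.4% × (1 − 0%) = 9.4000%.
WACC = 0.6776 × 8.7143% + 0.1509 × 4.9700% + 0.1714 × 9.4000% = 8.2668%.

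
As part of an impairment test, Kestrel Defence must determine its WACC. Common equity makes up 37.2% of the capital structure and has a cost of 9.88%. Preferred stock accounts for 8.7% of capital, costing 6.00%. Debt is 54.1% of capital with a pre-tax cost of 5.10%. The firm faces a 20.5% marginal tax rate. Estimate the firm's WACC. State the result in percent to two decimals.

After-tax cost of debt = 5.1% × (1 − 20.5%) = 4.0545%.
WACC = 0.372 × 9.8800% + 0.087 × 6.0000% + 0.541 × 4.0545% = 6.3908%.

6.39%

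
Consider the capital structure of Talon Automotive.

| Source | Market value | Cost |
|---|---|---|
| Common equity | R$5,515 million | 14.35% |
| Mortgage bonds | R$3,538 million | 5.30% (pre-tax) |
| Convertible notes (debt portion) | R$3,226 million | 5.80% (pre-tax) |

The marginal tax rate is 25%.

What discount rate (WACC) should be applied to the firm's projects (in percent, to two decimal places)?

8.73%

Total capital V = 5515 + 3538 + 3226 = 12279.
Equity: weight = 5515/12279 = 0.4491; cost = 14.35%.
Mortgage bonds: weight = 3538/12279 = 0.2881; after-tax cost = 5.3% × (1 − 25%) = 3.9750%.
Convertible notes (debt portion): weight = 3226/12279 = 0.2627; after-tax cost = 5.8% × (1 − 25%) = 4.3500%.
WACC = 0.4491 × 14.3500% + 0.2881 × 3.9750% + 0.2627 × 4.3500% = 8.7334%.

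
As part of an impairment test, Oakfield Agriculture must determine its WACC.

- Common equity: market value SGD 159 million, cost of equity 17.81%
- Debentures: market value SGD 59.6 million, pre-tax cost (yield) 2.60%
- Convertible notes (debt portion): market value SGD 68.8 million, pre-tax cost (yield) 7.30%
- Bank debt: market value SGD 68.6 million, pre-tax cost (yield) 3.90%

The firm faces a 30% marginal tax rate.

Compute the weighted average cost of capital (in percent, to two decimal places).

9.77%

Total capital V = 159 + 59.6 + 68.8 + 68.6 = 356.
Equity: weight = 159/356 = 0.4466; cost = 17.81%.
Debentures: weight = 59.6/356 = 0.1674; after-tax cost = 2.6% × (1 − 30%) = 1.8200%.
Convertible notes (debt portion): weight = 68.8/356 = 0.1933; after-tax cost = 7.3% × (1 − 30%) = 5.1100%.
Bank debt: weight = 68.6/356 = 0.1927; after-tax cost = 3.9% × (1 − 30%) = 2.7300%.
WACC = 0.4466 × 17.8100% + 0.1674 × 1.8200% + 0.1933 × 5.1100% + 0.1927 × 2.7300% = 9.7728%.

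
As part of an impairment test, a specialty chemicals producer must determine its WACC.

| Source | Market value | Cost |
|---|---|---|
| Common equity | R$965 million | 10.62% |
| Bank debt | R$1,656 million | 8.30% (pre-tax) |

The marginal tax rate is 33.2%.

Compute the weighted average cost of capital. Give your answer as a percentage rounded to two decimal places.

Total capital V = 965 + 1656 = 2621.
Equity: weight = 965/2621 = 0.3682; cost = 10.62%.
Bank debt: weight = 1656/2621 = 0.6318; after-tax cost = 8.3% × (1 − 33.2%) = 5.5444%.
WACC = 0.3682 × 10.6200% + 0.6318 × 5.5444% = 7.4131%.

7.41%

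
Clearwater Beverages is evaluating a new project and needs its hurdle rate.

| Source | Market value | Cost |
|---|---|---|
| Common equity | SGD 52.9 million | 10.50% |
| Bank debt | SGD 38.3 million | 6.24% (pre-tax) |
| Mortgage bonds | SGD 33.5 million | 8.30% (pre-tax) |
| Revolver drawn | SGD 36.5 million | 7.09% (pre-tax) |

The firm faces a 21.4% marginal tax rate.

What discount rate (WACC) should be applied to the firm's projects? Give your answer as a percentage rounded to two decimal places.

Total capital V = 52.9 + 38.3 + 33.5 + 36.5 = 161.2.
Equity: weight = 52.9/161.2 = 0.3282; cost = 10.5%.
Bank debt: weight = 38.3/161.2 = 0.2376; after-tax cost = 6.24% × (1 − 21.4%) = 4.9046%.
Mortgage bonds: weight = 33.5/161.2 = 0.2078; after-tax cost = 8.3% × (1 − 21.4%) = 6.5238%.
Revolver drawn: weight = 36.5/161.2 = 0.2264; after-tax cost = 7.09% × (1 − 21.4%) = 5.5727%.
WACC = 0.3282 × 10.5000% + 0.2376 × 4.9046% + 0.2078 × 6.5238% + 0.2264 × 5.5727% = 7.2286%.

7.23%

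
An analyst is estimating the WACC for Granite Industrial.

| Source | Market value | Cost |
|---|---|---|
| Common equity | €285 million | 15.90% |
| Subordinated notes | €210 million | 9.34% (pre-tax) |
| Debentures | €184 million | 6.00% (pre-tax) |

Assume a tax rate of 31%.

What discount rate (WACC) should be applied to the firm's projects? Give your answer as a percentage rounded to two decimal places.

9.79%

Total capital V = 285 + 210 + 184 = 679.
Equity: weight = 285/679 = 0.4197; cost = 15.9%.
Subordinated notes: weight = 210/679 = 0.3093; after-tax cost = 9.34% × (1 − 31%) = 6.4446%.
Debentures: weight = 184/679 = 0.2710; after-tax cost = 6% × (1 − 31%) = 4.1400%.
WACC = 0.4197 × 15.9000% + 0.3093 × 6.4446% + 0.2710 × 4.1400% = 9.7888%.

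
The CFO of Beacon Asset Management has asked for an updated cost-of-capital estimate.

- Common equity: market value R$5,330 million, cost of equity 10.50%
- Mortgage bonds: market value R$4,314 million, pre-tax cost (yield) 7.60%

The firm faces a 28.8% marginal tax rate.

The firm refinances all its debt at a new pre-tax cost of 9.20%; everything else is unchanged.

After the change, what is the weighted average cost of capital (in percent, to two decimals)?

8.73%

After the change:
Total capital V = 5330 + 4314 = 9644.
Equity: weight = 5330/9644 = 0.5527; cost = 10.5%.
Mortgage bonds: weight = 4314/9644 = 0.4473; after-tax cost = 9.2% × (1 − 28.8%) = 6.5504%.
WACC = 0.5527 × 10.5000% + 0.4473 × 6.5504% = 8.7332%.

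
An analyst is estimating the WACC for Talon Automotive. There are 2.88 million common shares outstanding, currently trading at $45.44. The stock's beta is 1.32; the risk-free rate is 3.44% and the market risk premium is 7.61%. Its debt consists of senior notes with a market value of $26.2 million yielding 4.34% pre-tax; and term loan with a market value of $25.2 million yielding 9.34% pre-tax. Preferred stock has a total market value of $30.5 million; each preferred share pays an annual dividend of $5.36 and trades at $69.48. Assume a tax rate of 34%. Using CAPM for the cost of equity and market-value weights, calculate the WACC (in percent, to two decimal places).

Cost of equity via CAPM: Re = 3.44% + 1.32 × 7.61% = 13.4852%.
Cost of preferred: Rp = 5.36 / 69.48 = 7.7145%.
Market value of equity E = 45.44 × 2.88m = 130.8672m.
Total capital V = 130.8672 + 30.5 + 26.2 + 25.2 = 212.7672.
Equity: weight = 130.8672/212.7672 = 0.6151; cost = 13.4852%.
Preferred: weight = 30.5/212.7672 = 0.1433; cost = 7.7145%.
Senior notes: weight = 26.2/212.7672 = 0.1231; after-tax cost = 4.34% × (1 − 34%) = 2.8644%.
Term loan: weight = 25.2/212.7672 = 0.1184; after-tax cost = 9.34% × (1 − 34%) = 6.1644%.
WACC = 0.6151 × 13.4852% + 0.1433 × 7.7145% + 0.1231 × 2.8644% + 0.1184 × 6.1644% = 10.4831%.

10.48%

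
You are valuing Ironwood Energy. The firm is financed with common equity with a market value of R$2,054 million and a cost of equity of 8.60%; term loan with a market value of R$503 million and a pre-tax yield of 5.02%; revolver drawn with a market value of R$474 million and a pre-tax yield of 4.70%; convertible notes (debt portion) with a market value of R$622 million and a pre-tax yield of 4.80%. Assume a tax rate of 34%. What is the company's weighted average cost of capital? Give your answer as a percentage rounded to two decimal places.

6.23%

Total capital V = 2054 + 503 + 474 + 622 = 3653.
Equity: weight = 2054/3653 = 0.5623; cost = 8.6%.
Term loan: weight = 503/3653 = 0.1377; after-tax cost = 5.02% × (1 − 34%) = 3.3132%.
Revolver drawn: weight = 474/3653 = 0.1298; after-tax cost = 4.7% × (1 − 34%) = 3.1020%.
Convertible notes (debt portion): weight = 622/3653 = 0.1703; after-tax cost = 4.8% × (1 − 34%) = 3.1680%.
WACC = 0.5623 × 8.6000% + 0.1377 × 3.3132% + 0.1298 × 3.1020% + 0.1703 × 3.1680% = 6.2337%.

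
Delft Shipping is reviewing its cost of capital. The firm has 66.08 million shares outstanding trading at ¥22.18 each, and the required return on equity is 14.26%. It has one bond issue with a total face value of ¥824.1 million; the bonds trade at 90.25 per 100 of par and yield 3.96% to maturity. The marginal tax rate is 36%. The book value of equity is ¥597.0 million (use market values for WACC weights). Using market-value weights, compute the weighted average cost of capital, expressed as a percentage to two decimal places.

10.31%

Market value of equity E = 22.18 × 66.08m = 1465.6544m. Market value of debt D = 824.1m × 90.25/100 = 743.75025m.
Total capital V = 1465.6544 + 743.75025 = 2209.40465.
Equity: weight = 1465.6544/2209.40465 = 0.6634; cost = 14.26%.
Bonds outstanding: weight = 743.75025/2209.40465 = 0.3366; after-tax cost = 3.96% × (1 − 36%) = 2.5344%.
WACC = 0.6634 × 14.2600% + 0.3366 × 2.5344% = 10.3128%.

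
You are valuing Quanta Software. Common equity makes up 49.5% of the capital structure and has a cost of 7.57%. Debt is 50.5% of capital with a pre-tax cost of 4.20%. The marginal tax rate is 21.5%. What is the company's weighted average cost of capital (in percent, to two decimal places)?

5.41%

After-tax cost of debt = 4.2% × (1 − 21.5%) = 3.2970%.
WACC = 0.495 × 7.5700% + 0.505 × 3.2970% = 5.4121%.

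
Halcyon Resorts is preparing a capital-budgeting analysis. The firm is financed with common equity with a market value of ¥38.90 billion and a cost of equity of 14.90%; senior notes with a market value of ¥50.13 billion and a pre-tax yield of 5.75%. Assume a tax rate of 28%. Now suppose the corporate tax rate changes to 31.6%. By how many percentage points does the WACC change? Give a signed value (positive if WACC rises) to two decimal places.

-0.12 pp

Current WACC:
Total capital V = 38.9 + 50.13 = 89.03.
Equity: weight = 38.9/89.03 = 0.4369; cost = 14.9%.
Senior notes: weight = 50.13/89.03 = 0.5631; after-tax cost = 5.75% × (1 − 28%) = 4.1400%.
WACC = 0.4369 × 14.9000% + 0.5631 × 4.1400% = 8.8414%.
After the change:
Total capital V = 38.9 + 50.13 = 89.03.
Equity: weight = 38.9/89.03 = 0.4369; cost = 14.9%.
Senior notes: weight = 50.13/89.03 = 0.5631; after-tax cost = 5.75% × (1 − 31.6%) = 3.9330%.
WACC = 0.4369 × 14.9000% + 0.5631 × 3.9330% = 8.7248%.
Change in WACC = 8.7248% − 8.8414% = -0.1166 pp.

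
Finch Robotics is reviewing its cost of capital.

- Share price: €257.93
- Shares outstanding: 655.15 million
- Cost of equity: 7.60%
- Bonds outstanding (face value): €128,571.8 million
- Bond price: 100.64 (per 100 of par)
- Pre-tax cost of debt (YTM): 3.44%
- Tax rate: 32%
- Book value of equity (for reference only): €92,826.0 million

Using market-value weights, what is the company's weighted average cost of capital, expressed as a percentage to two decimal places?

Market value of equity E = 257.93 × 655.15m = 168982.8395m. Market value of debt D = 128571.8m × 100.64/100 = 129394.65952m.
Total capital V = 168982.8395 + 129394.65952 = 298377.49902.
Equity: weight = 168982.8395/298377.49902 = 0.5663; cost = 7.6%.
Bonds outstanding: weight = 129394.65952/298377.49902 = 0.4337; after-tax cost = 3.44% × (1 − 32%) = 2.3392%.
WACC = 0.5663 × 7.6000% + 0.4337 × 2.3392% = 5.3186%.

5.32%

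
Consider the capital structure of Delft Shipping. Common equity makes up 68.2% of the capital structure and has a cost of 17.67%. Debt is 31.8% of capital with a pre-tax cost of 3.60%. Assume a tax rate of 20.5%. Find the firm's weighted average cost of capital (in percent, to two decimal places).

12.96%

After-tax cost of debt = 3.6% × (1 − 20.5%) = 2.8620%.
WACC = 0.682 × 17.6700% + 0.318 × 2.8620% = 12.9611%.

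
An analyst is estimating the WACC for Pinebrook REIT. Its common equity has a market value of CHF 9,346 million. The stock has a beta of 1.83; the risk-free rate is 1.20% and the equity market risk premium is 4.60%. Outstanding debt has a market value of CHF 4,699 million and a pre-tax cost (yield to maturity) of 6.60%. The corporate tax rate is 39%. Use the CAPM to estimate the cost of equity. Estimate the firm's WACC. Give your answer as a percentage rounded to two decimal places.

7.75%

Cost of equity via CAPM: Re = 1.2% + 1.83 × 4.6% = 9.6180%.
Total capital V = 9346 + 4699 = 14045.
Equity: weight = 9346/14045 = 0.6654; cost = 9.618%.
Debt: weight = 4699/14045 = 0.3346; after-tax cost = 6.6% × (1 − 39%) = 4.0260%.
WACC = 0.6654 × 9.6180% + 0.3346 × 4.0260% = 7.7471%.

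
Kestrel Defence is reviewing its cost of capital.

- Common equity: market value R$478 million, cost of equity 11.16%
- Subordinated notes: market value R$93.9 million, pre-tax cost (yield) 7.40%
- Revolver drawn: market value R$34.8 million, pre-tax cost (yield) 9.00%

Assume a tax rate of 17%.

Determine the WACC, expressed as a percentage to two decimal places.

Total capital V = 478 + 93.9 + 34.8 = 606.7.
Equity: weight = 478/606.7 = 0.7879; cost = 11.16%.
Subordinated notes: weight = 93.9/606.7 = 0.1548; after-tax cost = 7.4% × (1 − 17%) = 6.1420%.
Revolver drawn: weight = 34.8/606.7 = 0.0574; after-tax cost = 9% × (1 − 17%) = 7.4700%.
WACC = 0.7879 × 11.1600% + 0.1548 × 6.1420% + 0.0574 × 7.4700% = 10.1717%.

10.17%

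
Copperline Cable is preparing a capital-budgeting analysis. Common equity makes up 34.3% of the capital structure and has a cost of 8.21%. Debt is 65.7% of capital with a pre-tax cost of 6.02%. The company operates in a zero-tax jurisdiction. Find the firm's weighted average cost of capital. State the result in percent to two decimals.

6.77%

After-tax cost of debt = 6.02% × (1 − 0%) = 6.0200%.
WACC = 0.343 × 8.2100% + 0.657 × 6.0200% = 6.7712%.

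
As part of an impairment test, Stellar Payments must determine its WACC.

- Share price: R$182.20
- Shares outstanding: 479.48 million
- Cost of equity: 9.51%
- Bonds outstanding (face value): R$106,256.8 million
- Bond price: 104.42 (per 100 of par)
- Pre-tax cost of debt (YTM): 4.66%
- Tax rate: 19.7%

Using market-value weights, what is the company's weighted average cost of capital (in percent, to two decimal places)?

6.28%

Market value of equity E = 182.2 × 479.48m = 87361.256m. Market value of debt D = 106256.8m × 104.42/100 = 110953.35056m.
Total capital V = 87361.256 + 110953.35056 = 198314.60656.
Equity: weight = 87361.256/198314.60656 = 0.4405; cost = 9.51%.
Bonds outstanding: weight = 110953.35056/198314.60656 = 0.5595; after-tax cost = 4.66% × (1 − 19.7%) = 3.7420%.
WACC = 0.4405 × 9.5100% + 0.5595 × 3.7420% = 6.2829%.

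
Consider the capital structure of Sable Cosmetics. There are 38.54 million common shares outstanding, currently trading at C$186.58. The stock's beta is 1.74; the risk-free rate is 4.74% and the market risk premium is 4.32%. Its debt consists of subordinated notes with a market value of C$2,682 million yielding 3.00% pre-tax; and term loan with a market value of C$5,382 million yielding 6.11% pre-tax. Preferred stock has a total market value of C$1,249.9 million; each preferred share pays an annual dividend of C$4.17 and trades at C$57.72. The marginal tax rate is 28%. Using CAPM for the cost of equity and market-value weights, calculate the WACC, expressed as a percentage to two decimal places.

Cost of equity via CAPM: Re = 4.74% + 1.74 × 4.32% = 12.2568%.
Cost of preferred: Rp = 4.17 / 57.72 = 7.2245%.
Market value of equity E = 186.58 × 38.54m = 7190.7932m.
Total capital V = 7190.7932 + 1249.9 + 2682 + 5382 = 16504.6932.
Equity: weight = 7190.7932/16504.6932 = 0.4357; cost = 12.2568%.
Preferred: weight = 1249.9/16504.6932 = 0.0757; cost = 7.2245%.
Subordinated notes: weight = 2682/16504.6932 = 0.1625; after-tax cost = 3% × (1 − 28%) = 2.1600%.
Term loan: weight = 5382/16504.6932 = 0.3261; after-tax cost = 6.11% × (1 − 28%) = 4.3992%.
WACC = 0.4357 × 12.2568% + 0.0757 × 7.2245% + 0.1625 × 2.1600% + 0.3261 × 4.3992% = 7.6727%.

7.67%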